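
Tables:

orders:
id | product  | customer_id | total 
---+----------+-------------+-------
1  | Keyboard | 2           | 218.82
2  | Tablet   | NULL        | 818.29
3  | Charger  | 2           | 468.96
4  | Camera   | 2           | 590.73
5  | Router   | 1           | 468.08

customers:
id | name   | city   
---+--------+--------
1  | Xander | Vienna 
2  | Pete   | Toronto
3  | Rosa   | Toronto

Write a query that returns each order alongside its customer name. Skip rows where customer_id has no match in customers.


INNER JOIN keeps only orders rows whose customer_id matches an id in customers. Walk through each order:
  - order 1 (Keyboard): customer_id=2 -> matches Pete
  - order 2 (Tablet): customer_id=NULL, no match -> dropped
  - order 3 (Charger): customer_id=2 -> matches Pete
  - order 4 (Camera): customer_id=2 -> matches Pete
  - order 5 (Router): customer_id=1 -> matches Xander
So 1 of 5 rows is dropped.

SQL:
SELECT a.product, b.name AS customer
FROM orders a
INNER JOIN customers b ON a.customer_id = b.id

Result:
product  | customer
---------+---------
Keyboard | Pete    
Charger  | Pete    
Camera   | Pete    
Router   | Xander  


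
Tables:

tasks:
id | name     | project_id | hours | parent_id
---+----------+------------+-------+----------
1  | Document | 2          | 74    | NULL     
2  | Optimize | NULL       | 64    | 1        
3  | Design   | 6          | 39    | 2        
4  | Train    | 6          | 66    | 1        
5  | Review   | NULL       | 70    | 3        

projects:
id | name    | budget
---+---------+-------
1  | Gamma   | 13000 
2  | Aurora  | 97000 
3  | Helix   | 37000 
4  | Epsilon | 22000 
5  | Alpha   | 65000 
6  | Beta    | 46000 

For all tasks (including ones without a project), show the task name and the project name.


LEFT JOIN keeps every row from tasks (the left table); where project_id has no match in projects, the project columns become NULL. Walk through each task:
  - task 1 (Document): project_id=2 -> matches Aurora
  - task 2 (Optimize): project_id=NULL, no match -> kept with NULL
  - task 3 (Design): project_id=6 -> matches Beta
  - task 4 (Train): project_id=6 -> matches Beta
  - task 5 (Review): project_id=NULL, no match -> kept with NULL
All 5 rows appear; 2 have NULL project.

SQL:
SELECT a.name, b.name AS project
FROM tasks a
LEFT JOIN projects b ON a.project_id = b.id

Result:
name     | project
---------+--------
Document | Aurora 
Optimize | NULL   
Design   | Beta   
Train    | Beta   
Review   | NULL   


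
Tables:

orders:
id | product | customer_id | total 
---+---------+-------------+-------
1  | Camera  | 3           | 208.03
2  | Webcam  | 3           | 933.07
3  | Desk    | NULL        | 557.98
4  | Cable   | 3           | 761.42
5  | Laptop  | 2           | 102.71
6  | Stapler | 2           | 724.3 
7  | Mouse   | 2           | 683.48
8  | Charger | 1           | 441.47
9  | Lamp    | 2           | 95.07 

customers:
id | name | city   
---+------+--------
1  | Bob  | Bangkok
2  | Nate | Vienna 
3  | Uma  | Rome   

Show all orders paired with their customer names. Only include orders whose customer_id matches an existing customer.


INNER JOIN keeps only orders rows whose customer_id matches an id in customers. Walk through each order:
  - order 1 (Camera): customer_id=3 -> matches Uma
  - order 2 (Webcam): customer_id=3 -> matches Uma
  - order 3 (Desk): customer_id=NULL, no match -> dropped
  - order 4 (Cable): customer_id=3 -> matches Uma
  - order 5 (Laptop): customer_id=2 -> matches Nate
  - order 6 (Stapler): customer_id=2 -> matches Nate
  - order 7 (Mouse): customer_id=2 -> matches Nate
  - order 8 (Charger): customer_id=1 -> matches Bob
  - order 9 (Lamp): customer_id=2 -> matches Nate
So 1 of 9 rows is dropped.

SQL:
SELECT a.product, b.name AS customer
FROM orders a
INNER JOIN customers b ON a.customer_id = b.id

Result:
product | customer
--------+---------
Camera  | Uma     
Webcam  | Uma     
Cable   | Uma     
Laptop  | Nate    
Stapler | Nate    
Mouse   | Nate    
Charger | Bob     
Lamp    | Nate    


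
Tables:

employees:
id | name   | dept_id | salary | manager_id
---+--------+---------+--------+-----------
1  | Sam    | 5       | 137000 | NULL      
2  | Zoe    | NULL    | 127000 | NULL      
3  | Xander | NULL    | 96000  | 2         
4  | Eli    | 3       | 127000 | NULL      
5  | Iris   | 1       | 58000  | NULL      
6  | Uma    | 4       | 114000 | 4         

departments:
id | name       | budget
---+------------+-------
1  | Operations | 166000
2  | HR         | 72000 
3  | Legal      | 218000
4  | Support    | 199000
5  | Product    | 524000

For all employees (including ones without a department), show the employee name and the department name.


LEFT JOIN keeps every row from employees (the left table); where dept_id has no match in departments, the department columns become NULL. Walk through each employee:
  - employee 1 (Sam): dept_id=5 -> matches Product
  - employee 2 (Zoe): dept_id=NULL, no match -> kept with NULL
  - employee 3 (Xander): dept_id=NULL, no match -> kept with NULL
  - employee 4 (Eli): dept_id=3 -> matches Legal
  - employee 5 (Iris): dept_id=1 -> matches Operations
  - employee 6 (Uma): dept_id=4 -> matches Support
All 6 rows appear; 2 have NULL department.

SQL:
SELECT a.name, b.name AS department
FROM employees a
LEFT JOIN departments b ON a.dept_id = b.id

Result:
name   | department
-------+-----------
Sam    | Product   
Zoe    | NULL      
Xander | NULL      
Eli    | Legal     
Iris   | Operations
Uma    | Support   


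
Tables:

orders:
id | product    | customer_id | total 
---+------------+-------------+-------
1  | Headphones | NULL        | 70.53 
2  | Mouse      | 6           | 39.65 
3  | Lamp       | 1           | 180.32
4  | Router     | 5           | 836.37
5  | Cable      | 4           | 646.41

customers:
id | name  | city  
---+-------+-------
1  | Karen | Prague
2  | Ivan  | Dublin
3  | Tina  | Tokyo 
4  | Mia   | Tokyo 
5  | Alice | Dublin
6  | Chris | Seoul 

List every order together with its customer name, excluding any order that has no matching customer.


INNER JOIN keeps only orders rows whose customer_id matches an id in customers. Walk through each order:
  - order 1 (Headphones): customer_id=NULL, no match -> dropped
  - order 2 (Mouse): customer_id=6 -> matches Chris
  - order 3 (Lamp): customer_id=1 -> matches Karen
  - order 4 (Router): customer_id=5 -> matches Alice
  - order 5 (Cable): customer_id=4 -> matches Mia
So 1 of 5 rows is dropped.

SQL:
SELECT a.product, b.name AS customer
FROM orders a
INNER JOIN customers b ON a.customer_id = b.id

Result:
product | customer
--------+---------
Mouse   | Chris   
Lamp    | Karen   
Router  | Alice   
Cable   | Mia     


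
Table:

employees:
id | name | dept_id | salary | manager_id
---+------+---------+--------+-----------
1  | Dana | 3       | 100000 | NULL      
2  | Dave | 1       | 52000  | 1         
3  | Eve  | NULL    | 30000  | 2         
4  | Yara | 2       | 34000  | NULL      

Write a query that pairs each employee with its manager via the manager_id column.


This is a self-join: employees is joined to a second copy of itself, matching each row's manager_id to another row's id. Use LEFT JOIN so rows with manager_id=NULL are kept.
  - employee 1 (Dana): manager_id=NULL -> NULL
  - employee 2 (Dave): manager_id=1 -> Dana
  - employee 3 (Eve): manager_id=2 -> Dave
  - employee 4 (Yara): manager_id=NULL -> NULL

SQL:
SELECT a.name AS item, b.name AS manager
FROM employees a
LEFT JOIN employees b ON a.manager_id = b.id

Result:
item | manager
-----+--------
Dana | NULL   
Dave | Dana   
Eve  | Dave   
Yara | NULL   


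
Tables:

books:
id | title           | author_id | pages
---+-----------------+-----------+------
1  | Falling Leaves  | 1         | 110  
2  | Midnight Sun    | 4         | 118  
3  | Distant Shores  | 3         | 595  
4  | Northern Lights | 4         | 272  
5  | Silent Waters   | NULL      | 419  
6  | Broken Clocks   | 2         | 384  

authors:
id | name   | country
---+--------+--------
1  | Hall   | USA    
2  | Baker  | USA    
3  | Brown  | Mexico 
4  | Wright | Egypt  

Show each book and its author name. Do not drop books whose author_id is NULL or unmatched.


LEFT JOIN keeps every row from books (the left table); where author_id has no match in authors, the author columns become NULL. Walk through each book:
  - book 1 (Falling Leaves): author_id=1 -> matches Hall
  - book 2 (Midnight Sun): author_id=4 -> matches Wright
  - book 3 (Distant Shores): author_id=3 -> matches Brown
  - book 4 (Northern Lights): author_id=4 -> matches Wright
  - book 5 (Silent Waters): author_id=NULL, no match -> kept with NULL
  - book 6 (Broken Clocks): author_id=2 -> matches Baker
All 6 rows appear; 1 has NULL author.

SQL:
SELECT a.title, b.name AS author
FROM books a
LEFT JOIN authors b ON a.author_id = b.id

Result:
title           | author
----------------+-------
Falling Leaves  | Hall  
Midnight Sun    | Wright
Distant Shores  | Brown 
Northern Lights | Wright
Silent Waters   | NULL  
Broken Clocks   | Baker 


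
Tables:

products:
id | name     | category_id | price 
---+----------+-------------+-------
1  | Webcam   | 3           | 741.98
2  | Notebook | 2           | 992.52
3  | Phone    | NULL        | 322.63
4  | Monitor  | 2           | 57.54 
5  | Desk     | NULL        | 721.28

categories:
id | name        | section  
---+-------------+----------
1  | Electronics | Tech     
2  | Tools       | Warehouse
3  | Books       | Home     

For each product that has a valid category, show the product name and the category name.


INNER JOIN keeps only products rows whose category_id matches an id in categories. Walk through each product:
  - product 1 (Webcam): category_id=3 -> matches Books
  - product 2 (Notebook): category_id=2 -> matches Tools
  - product 3 (Phone): category_id=NULL, no match -> dropped
  - product 4 (Monitor): category_id=2 -> matches Tools
  - product 5 (Desk): category_id=NULL, no match -> dropped
So 2 of 5 rows are dropped.

SQL:
SELECT a.name, b.name AS category
FROM products a
INNER JOIN categories b ON a.category_id = b.id

Result:
name     | category
---------+---------
Webcam   | Books   
Notebook | Tools   
Monitor  | Tools   


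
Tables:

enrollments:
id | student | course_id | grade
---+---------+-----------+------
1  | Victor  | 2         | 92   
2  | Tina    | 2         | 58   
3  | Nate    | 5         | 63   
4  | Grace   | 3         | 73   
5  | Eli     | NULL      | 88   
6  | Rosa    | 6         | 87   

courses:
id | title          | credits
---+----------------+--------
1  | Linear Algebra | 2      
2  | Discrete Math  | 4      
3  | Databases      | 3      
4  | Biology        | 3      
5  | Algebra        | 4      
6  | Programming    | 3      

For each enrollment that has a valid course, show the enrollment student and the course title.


INNER JOIN keeps only enrollments rows whose course_id matches an id in courses. Walk through each enrollment:
  - enrollment 1 (Victor): course_id=2 -> matches Discrete Math
  - enrollment 2 (Tina): course_id=2 -> matches Discrete Math
  - enrollment 3 (Nate): course_id=5 -> matches Algebra
  - enrollment 4 (Grace): course_id=3 -> matches Databases
  - enrollment 5 (Eli): course_id=NULL, no match -> dropped
  - enrollment 6 (Rosa): course_id=6 -> matches Programming
So 1 of 6 rows is dropped.

SQL:
SELECT a.student, b.title AS course
FROM enrollments a
INNER JOIN courses b ON a.course_id = b.id

Result:
student | course       
--------+--------------
Victor  | Discrete Math
Tina    | Discrete Math
Nate    | Algebra      
Grace   | Databases    
Rosa    | Programming  


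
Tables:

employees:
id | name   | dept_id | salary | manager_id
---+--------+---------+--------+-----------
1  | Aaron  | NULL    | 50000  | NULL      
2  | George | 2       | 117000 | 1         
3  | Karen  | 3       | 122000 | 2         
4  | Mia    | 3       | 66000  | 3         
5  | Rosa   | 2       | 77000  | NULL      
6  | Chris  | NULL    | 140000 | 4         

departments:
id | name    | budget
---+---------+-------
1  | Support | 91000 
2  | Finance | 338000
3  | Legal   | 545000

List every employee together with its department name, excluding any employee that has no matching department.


INNER JOIN keeps only employees rows whose dept_id matches an id in departments. Walk through each employee:
  - employee 1 (Aaron): dept_id=NULL, no match -> dropped
  - employee 2 (George): dept_id=2 -> matches Finance
  - employee 3 (Karen): dept_id=3 -> matches Legal
  - employee 4 (Mia): dept_id=3 -> matches Legal
  - employee 5 (Rosa): dept_id=2 -> matches Finance
  - employee 6 (Chris): dept_id=NULL, no match -> dropped
So 2 of 6 rows are dropped.

SQL:
SELECT a.name, b.name AS department
FROM employees a
INNER JOIN departments b ON a.dept_id = b.id

Result:
name   | department
-------+-----------
George | Finance   
Karen  | Legal     
Mia    | Legal     
Rosa   | Finance   


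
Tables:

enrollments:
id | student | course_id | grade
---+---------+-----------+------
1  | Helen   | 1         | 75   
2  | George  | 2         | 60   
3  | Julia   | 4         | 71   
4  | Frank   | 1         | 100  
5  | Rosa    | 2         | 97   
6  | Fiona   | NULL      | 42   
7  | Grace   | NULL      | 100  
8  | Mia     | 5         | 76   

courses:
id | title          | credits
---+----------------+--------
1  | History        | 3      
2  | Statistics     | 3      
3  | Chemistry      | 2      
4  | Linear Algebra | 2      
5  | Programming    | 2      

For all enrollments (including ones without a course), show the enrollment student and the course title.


LEFT JOIN keeps every row from enrollments (the left table); where course_id has no match in courses, the course columns become NULL. Walk through each enrollment:
  - enrollment 1 (Helen): course_id=1 -> matches History
  - enrollment 2 (George): course_id=2 -> matches Statistics
  - enrollment 3 (Julia): course_id=4 -> matches Linear Algebra
  - enrollment 4 (Frank): course_id=1 -> matches History
  - enrollment 5 (Rosa): course_id=2 -> matches Statistics
  - enrollment 6 (Fiona): course_id=NULL, no match -> kept with NULL
  - enrollment 7 (Grace): course_id=NULL, no match -> kept with NULL
  - enrollment 8 (Mia): course_id=5 -> matches Programming
All 8 rows appear; 2 have NULL course.

SQL:
SELECT a.student, b.title AS course
FROM enrollments a
LEFT JOIN courses b ON a.course_id = b.id

Result:
student | course        
--------+---------------
Helen   | History       
George  | Statistics    
Julia   | Linear Algebra
Frank   | History       
Rosa    | Statistics    
Fiona   | NULL          
Grace   | NULL          
Mia     | Programming   


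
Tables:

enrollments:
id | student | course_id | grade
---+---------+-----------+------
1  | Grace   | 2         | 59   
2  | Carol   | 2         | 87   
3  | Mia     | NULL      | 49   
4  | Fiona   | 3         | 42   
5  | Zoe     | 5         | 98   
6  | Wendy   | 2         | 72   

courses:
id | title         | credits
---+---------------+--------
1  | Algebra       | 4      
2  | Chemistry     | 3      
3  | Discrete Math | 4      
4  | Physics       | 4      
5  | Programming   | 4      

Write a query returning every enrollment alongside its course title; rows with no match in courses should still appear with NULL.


LEFT JOIN keeps every row from enrollments (the left table); where course_id has no match in courses, the course columns become NULL. Walk through each enrollment:
  - enrollment 1 (Grace): course_id=2 -> matches Chemistry
  - enrollment 2 (Carol): course_id=2 -> matches Chemistry
  - enrollment 3 (Mia): course_id=NULL, no match -> kept with NULL
  - enrollment 4 (Fiona): course_id=3 -> matches Discrete Math
  - enrollment 5 (Zoe): course_id=5 -> matches Programming
  - enrollment 6 (Wendy): course_id=2 -> matches Chemistry
All 6 rows appear; 1 has NULL course.

SQL:
SELECT a.student, b.title AS course
FROM enrollments a
LEFT JOIN courses b ON a.course_id = b.id

Result:
student | course       
--------+--------------
Grace   | Chemistry    
Carol   | Chemistry    
Mia     | NULL         
Fiona   | Discrete Math
Zoe     | Programming  
Wendy   | Chemistry    


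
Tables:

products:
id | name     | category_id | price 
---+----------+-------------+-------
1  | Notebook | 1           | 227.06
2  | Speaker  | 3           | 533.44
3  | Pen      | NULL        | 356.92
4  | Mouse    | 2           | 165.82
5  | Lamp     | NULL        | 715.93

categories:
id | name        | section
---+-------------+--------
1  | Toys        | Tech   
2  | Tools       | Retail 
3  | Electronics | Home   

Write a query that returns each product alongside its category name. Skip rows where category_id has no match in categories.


INNER JOIN keeps only products rows whose category_id matches an id in categories. Walk through each product:
  - product 1 (Notebook): category_id=1 -> matches Toys
  - product 2 (Speaker): category_id=3 -> matches Electronics
  - product 3 (Pen): category_id=NULL, no match -> dropped
  - product 4 (Mouse): category_id=2 -> matches Tools
  - product 5 (Lamp): category_id=NULL, no match -> dropped
So 2 of 5 rows are dropped.

SQL:
SELECT a.name, b.name AS category
FROM products a
INNER JOIN categories b ON a.category_id = b.id

Result:
name     | category   
---------+------------
Notebook | Toys       
Speaker  | Electronics
Mouse    | Tools      


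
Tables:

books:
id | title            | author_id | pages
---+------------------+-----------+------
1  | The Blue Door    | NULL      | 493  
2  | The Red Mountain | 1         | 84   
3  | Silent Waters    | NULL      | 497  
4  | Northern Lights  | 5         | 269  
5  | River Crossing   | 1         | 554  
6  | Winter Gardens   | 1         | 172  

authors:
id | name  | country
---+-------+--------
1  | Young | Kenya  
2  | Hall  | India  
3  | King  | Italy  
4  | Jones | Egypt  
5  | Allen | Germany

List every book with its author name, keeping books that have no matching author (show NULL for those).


LEFT JOIN keeps every row from books (the left table); where author_id has no match in authors, the author columns become NULL. Walk through each book:
  - book 1 (The Blue Door): author_id=NULL, no match -> kept with NULL
  - book 2 (The Red Mountain): author_id=1 -> matches Young
  - book 3 (Silent Waters): author_id=NULL, no match -> kept with NULL
  - book 4 (Northern Lights): author_id=5 -> matches Allen
  - book 5 (River Crossing): author_id=1 -> matches Young
  - book 6 (Winter Gardens): author_id=1 -> matches Young
All 6 rows appear; 2 have NULL author.

SQL:
SELECT a.title, b.name AS author
FROM books a
LEFT JOIN authors b ON a.author_id = b.id

Result:
title            | author
-----------------+-------
The Blue Door    | NULL  
The Red Mountain | Young 
Silent Waters    | NULL  
Northern Lights  | Allen 
River Crossing   | Young 
Winter Gardens   | Young 


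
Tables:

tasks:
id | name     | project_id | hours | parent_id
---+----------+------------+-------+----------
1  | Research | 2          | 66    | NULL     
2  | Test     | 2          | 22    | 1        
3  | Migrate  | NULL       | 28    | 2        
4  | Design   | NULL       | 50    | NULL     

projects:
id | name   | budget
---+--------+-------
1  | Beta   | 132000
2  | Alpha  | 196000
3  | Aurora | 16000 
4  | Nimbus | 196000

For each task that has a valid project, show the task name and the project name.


INNER JOIN keeps only tasks rows whose project_id matches an id in projects. Walk through each task:
  - task 1 (Research): project_id=2 -> matches Alpha
  - task 2 (Test): project_id=2 -> matches Alpha
  - task 3 (Migrate): project_id=NULL, no match -> dropped
  - task 4 (Design): project_id=NULL, no match -> dropped
So 2 of 4 rows are dropped.

SQL:
SELECT a.name, b.name AS project
FROM tasks a
INNER JOIN projects b ON a.project_id = b.id

Result:
name     | project
---------+--------
Research | Alpha  
Test     | Alpha  


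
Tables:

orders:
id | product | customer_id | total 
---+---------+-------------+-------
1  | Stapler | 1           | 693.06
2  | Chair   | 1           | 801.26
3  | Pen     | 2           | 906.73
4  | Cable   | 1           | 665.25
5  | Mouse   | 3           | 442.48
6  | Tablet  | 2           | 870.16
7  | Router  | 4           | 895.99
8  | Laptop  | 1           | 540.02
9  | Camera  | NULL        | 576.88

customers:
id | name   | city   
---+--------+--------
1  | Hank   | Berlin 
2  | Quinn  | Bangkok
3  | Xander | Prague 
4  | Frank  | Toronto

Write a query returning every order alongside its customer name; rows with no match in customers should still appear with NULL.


LEFT JOIN keeps every row from orders (the left table); where customer_id has no match in customers, the customer columns become NULL. Walk through each order:
  - order 1 (Stapler): customer_id=1 -> matches Hank
  - order 2 (Chair): customer_id=1 -> matches Hank
  - order 3 (Pen): customer_id=2 -> matches Quinn
  - order 4 (Cable): customer_id=1 -> matches Hank
  - order 5 (Mouse): customer_id=3 -> matches Xander
  - order 6 (Tablet): customer_id=2 -> matches Quinn
  - order 7 (Router): customer_id=4 -> matches Frank
  - order 8 (Laptop): customer_id=1 -> matches Hank
  - order 9 (Camera): customer_id=NULL, no match -> kept with NULL
All 9 rows appear; 1 has NULL customer.

SQL:
SELECT a.product, b.name AS customer
FROM orders a
LEFT JOIN customers b ON a.customer_id = b.id

Result:
product | customer
--------+---------
Stapler | Hank    
Chair   | Hank    
Pen     | Quinn   
Cable   | Hank    
Mouse   | Xander  
Tablet  | Quinn   
Router  | Frank   
Laptop  | Hank    
Camera  | NULL    


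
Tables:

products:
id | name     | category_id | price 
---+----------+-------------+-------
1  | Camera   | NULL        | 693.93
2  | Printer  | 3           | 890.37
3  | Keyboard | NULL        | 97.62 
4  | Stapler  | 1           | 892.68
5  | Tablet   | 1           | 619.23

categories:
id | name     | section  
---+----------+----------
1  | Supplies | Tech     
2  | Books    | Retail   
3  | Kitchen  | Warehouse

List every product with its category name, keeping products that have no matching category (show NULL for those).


LEFT JOIN keeps every row from products (the left table); where category_id has no match in categories, the category columns become NULL. Walk through each product:
  - product 1 (Camera): category_id=NULL, no match -> kept with NULL
  - product 2 (Printer): category_id=3 -> matches Kitchen
  - product 3 (Keyboard): category_id=NULL, no match -> kept with NULL
  - product 4 (Stapler): category_id=1 -> matches Supplies
  - product 5 (Tablet): category_id=1 -> matches Supplies
All 5 rows appear; 2 have NULL category.

SQL:
SELECT a.name, b.name AS category
FROM products a
LEFT JOIN categories b ON a.category_id = b.id

Result:
name     | category
---------+---------
Camera   | NULL    
Printer  | Kitchen 
Keyboard | NULL    
Stapler  | Supplies
Tablet   | Supplies


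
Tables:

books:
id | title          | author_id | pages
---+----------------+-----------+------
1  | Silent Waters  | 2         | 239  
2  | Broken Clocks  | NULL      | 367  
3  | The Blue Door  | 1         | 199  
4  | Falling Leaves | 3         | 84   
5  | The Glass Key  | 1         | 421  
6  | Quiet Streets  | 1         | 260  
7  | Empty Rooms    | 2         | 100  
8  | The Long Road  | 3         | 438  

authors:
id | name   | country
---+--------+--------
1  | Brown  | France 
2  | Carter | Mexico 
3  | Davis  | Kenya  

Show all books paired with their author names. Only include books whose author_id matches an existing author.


INNER JOIN keeps only books rows whose author_id matches an id in authors. Walk through each book:
  - book 1 (Silent Waters): author_id=2 -> matches Carter
  - book 2 (Broken Clocks): author_id=NULL, no match -> dropped
  - book 3 (The Blue Door): author_id=1 -> matches Brown
  - book 4 (Falling Leaves): author_id=3 -> matches Davis
  - book 5 (The Glass Key): author_id=1 -> matches Brown
  - book 6 (Quiet Streets): author_id=1 -> matches Brown
  - book 7 (Empty Rooms): author_id=2 -> matches Carter
  - book 8 (The Long Road): author_id=3 -> matches Davis
So 1 of 8 rows is dropped.

SQL:
SELECT a.title, b.name AS author
FROM books a
INNER JOIN authors b ON a.author_id = b.id

Result:
title          | author
---------------+-------
Silent Waters  | Carter
The Blue Door  | Brown 
Falling Leaves | Davis 
The Glass Key  | Brown 
Quiet Streets  | Brown 
Empty Rooms    | Carter
The Long Road  | Davis 


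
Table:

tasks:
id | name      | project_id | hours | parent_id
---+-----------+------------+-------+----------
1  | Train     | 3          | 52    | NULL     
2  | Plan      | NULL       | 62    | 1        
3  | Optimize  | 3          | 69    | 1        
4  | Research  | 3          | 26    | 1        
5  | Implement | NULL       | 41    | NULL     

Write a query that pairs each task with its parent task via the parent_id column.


This is a self-join: tasks is joined to a second copy of itself, matching each row's parent_id to another row's id. Use LEFT JOIN so rows with parent_id=NULL are kept.
  - task 1 (Train): parent_id=NULL -> NULL
  - task 2 (Plan): parent_id=1 -> Train
  - task 3 (Optimize): parent_id=1 -> Train
  - task 4 (Research): parent_id=1 -> Train
  - task 5 (Implement): parent_id=NULL -> NULL

SQL:
SELECT a.name AS item, b.name AS parent
FROM tasks a
LEFT JOIN tasks b ON a.parent_id = b.id

Result:
item      | parent
----------+-------
Train     | NULL  
Plan      | Train 
Optimize  | Train 
Research  | Train 
Implement | NULL  


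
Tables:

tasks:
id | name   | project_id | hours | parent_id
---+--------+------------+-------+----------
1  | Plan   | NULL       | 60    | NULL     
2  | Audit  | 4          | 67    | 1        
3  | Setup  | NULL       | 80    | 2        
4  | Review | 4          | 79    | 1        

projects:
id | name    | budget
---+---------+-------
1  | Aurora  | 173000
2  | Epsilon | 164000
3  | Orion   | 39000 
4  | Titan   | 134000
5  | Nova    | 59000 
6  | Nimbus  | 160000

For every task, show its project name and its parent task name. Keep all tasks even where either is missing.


Two LEFT JOINs from the same base table tasks: one to projects via project_id, one to tasks itself via parent_id. Both are LEFT so every task is preserved.
Match against projects:
  - task 1 (Plan): project_id=NULL, no match -> kept with NULL
  - task 2 (Audit): project_id=4 -> matches Titan
  - task 3 (Setup): project_id=NULL, no match -> kept with NULL
  - task 4 (Review): project_id=4 -> matches Titan
Match against tasks (self):
  - task 1 (Plan): parent_id=NULL -> NULL
  - task 2 (Audit): parent_id=1 -> Plan
  - task 3 (Setup): parent_id=2 -> Audit
  - task 4 (Review): parent_id=1 -> Plan

SQL:
SELECT a.name, b.name AS project, c.name AS parent
FROM tasks a
LEFT JOIN projects b ON a.project_id = b.id
LEFT JOIN tasks c ON a.parent_id = c.id

Result:
name   | project | parent
-------+---------+-------
Plan   | NULL    | NULL  
Audit  | Titan   | Plan  
Setup  | NULL    | Audit 
Review | Titan   | Plan  


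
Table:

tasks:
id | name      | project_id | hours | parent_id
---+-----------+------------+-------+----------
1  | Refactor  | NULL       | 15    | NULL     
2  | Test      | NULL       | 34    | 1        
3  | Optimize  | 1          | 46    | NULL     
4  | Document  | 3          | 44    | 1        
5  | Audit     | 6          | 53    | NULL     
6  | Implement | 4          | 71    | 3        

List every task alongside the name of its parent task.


This is a self-join: tasks is joined to a second copy of itself, matching each row's parent_id to another row's id. Use LEFT JOIN so rows with parent_id=NULL are kept.
  - task 1 (Refactor): parent_id=NULL -> NULL
  - task 2 (Test): parent_id=1 -> Refactor
  - task 3 (Optimize): parent_id=NULL -> NULL
  - task 4 (Document): parent_id=1 -> Refactor
  - task 5 (Audit): parent_id=NULL -> NULL
  - task 6 (Implement): parent_id=3 -> Optimize

SQL:
SELECT a.name AS item, b.name AS parent
FROM tasks a
LEFT JOIN tasks b ON a.parent_id = b.id

Result:
item      | parent  
----------+---------
Refactor  | NULL    
Test      | Refactor
Optimize  | NULL    
Document  | Refactor
Audit     | NULL    
Implement | Optimize


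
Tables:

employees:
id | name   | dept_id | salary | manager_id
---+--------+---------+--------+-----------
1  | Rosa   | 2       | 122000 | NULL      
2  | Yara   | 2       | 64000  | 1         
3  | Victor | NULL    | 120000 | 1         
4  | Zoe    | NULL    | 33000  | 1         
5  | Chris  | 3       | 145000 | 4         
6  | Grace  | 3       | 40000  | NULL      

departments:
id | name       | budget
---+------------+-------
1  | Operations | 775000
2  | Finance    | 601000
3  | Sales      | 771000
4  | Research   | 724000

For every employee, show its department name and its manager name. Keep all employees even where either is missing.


Two LEFT JOINs from the same base table employees: one to departments via dept_id, one to employees itself via manager_id. Both are LEFT so every employee is preserved.
Match against departments:
  - employee 1 (Rosa): dept_id=2 -> matches Finance
  - employee 2 (Yara): dept_id=2 -> matches Finance
  - employee 3 (Victor): dept_id=NULL, no match -> kept with NULL
  - employee 4 (Zoe): dept_id=NULL, no match -> kept with NULL
  - employee 5 (Chris): dept_id=3 -> matches Sales
  - employee 6 (Grace): dept_id=3 -> matches Sales
Match against employees (self):
  - employee 1 (Rosa): manager_id=NULL -> NULL
  - employee 2 (Yara): manager_id=1 -> Rosa
  - employee 3 (Victor): manager_id=1 -> Rosa
  - employee 4 (Zoe): manager_id=1 -> Rosa
  - employee 5 (Chris): manager_id=4 -> Zoe
  - employee 6 (Grace): manager_id=NULL -> NULL

SQL:
SELECT a.name, b.name AS department, c.name AS manager
FROM employees a
LEFT JOIN departments b ON a.dept_id = b.id
LEFT JOIN employees c ON a.manager_id = c.id

Result:
name   | department | manager
-------+------------+--------
Rosa   | Finance    | NULL   
Yara   | Finance    | Rosa   
Victor | NULL       | Rosa   
Zoe    | NULL       | Rosa   
Chris  | Sales      | Zoe    
Grace  | Sales      | NULL   


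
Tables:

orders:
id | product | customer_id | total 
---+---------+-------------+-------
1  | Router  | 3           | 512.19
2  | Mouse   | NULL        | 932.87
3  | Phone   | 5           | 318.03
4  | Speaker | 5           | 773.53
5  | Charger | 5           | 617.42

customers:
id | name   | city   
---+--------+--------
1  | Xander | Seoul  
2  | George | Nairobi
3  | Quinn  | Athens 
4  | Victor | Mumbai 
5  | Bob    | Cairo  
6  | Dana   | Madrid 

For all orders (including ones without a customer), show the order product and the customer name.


LEFT JOIN keeps every row from orders (the left table); where customer_id has no match in customers, the customer columns become NULL. Walk through each order:
  - order 1 (Router): customer_id=3 -> matches Quinn
  - order 2 (Mouse): customer_id=NULL, no match -> kept with NULL
  - order 3 (Phone): customer_id=5 -> matches Bob
  - order 4 (Speaker): customer_id=5 -> matches Bob
  - order 5 (Charger): customer_id=5 -> matches Bob
All 5 rows appear; 1 has NULL customer.

SQL:
SELECT a.product, b.name AS customer
FROM orders a
LEFT JOIN customers b ON a.customer_id = b.id

Result:
product | customer
--------+---------
Router  | Quinn   
Mouse   | NULL    
Phone   | Bob     
Speaker | Bob     
Charger | Bob     


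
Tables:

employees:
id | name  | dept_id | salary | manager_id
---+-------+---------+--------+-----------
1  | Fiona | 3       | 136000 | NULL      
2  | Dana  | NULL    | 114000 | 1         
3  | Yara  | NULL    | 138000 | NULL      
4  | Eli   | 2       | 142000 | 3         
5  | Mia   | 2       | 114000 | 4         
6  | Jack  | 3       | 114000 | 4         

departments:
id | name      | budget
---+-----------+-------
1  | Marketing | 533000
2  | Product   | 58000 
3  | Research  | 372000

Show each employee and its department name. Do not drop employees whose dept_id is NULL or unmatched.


LEFT JOIN keeps every row from employees (the left table); where dept_id has no match in departments, the department columns become NULL. Walk through each employee:
  - employee 1 (Fiona): dept_id=3 -> matches Research
  - employee 2 (Dana): dept_id=NULL, no match -> kept with NULL
  - employee 3 (Yara): dept_id=NULL, no match -> kept with NULL
  - employee 4 (Eli): dept_id=2 -> matches Product
  - employee 5 (Mia): dept_id=2 -> matches Product
  - employee 6 (Jack): dept_id=3 -> matches Research
All 6 rows appear; 2 have NULL department.

SQL:
SELECT a.name, b.name AS department
FROM employees a
LEFT JOIN departments b ON a.dept_id = b.id

Result:
name  | department
------+-----------
Fiona | Research  
Dana  | NULL      
Yara  | NULL      
Eli   | Product   
Mia   | Product   
Jack  | Research  


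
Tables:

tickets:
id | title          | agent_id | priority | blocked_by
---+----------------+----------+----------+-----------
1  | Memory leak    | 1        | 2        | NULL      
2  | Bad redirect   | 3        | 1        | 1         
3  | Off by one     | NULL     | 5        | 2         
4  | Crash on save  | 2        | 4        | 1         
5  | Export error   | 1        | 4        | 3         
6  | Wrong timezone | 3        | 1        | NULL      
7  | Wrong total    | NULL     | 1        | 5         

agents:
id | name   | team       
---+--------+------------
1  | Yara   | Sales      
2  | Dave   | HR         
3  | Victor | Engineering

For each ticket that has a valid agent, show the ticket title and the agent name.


INNER JOIN keeps only tickets rows whose agent_id matches an id in agents. Walk through each ticket:
  - ticket 1 (Memory leak): agent_id=1 -> matches Yara
  - ticket 2 (Bad redirect): agent_id=3 -> matches Victor
  - ticket 3 (Off by one): agent_id=NULL, no match -> dropped
  - ticket 4 (Crash on save): agent_id=2 -> matches Dave
  - ticket 5 (Export error): agent_id=1 -> matches Yara
  - ticket 6 (Wrong timezone): agent_id=3 -> matches Victor
  - ticket 7 (Wrong total): agent_id=NULL, no match -> dropped
So 2 of 7 rows are dropped.

SQL:
SELECT a.title, b.name AS agent
FROM tickets a
INNER JOIN agents b ON a.agent_id = b.id

Result:
title          | agent 
---------------+-------
Memory leak    | Yara  
Bad redirect   | Victor
Crash on save  | Dave  
Export error   | Yara  
Wrong timezone | Victor


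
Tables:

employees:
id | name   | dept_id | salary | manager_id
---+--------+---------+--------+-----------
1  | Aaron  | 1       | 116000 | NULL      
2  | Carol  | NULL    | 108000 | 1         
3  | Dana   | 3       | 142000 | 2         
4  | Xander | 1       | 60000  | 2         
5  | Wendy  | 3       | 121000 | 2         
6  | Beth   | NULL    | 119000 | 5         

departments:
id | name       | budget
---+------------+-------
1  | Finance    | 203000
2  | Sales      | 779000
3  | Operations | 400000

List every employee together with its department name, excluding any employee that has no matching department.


INNER JOIN keeps only employees rows whose dept_id matches an id in departments. Walk through each employee:
  - employee 1 (Aaron): dept_id=1 -> matches Finance
  - employee 2 (Carol): dept_id=NULL, no match -> dropped
  - employee 3 (Dana): dept_id=3 -> matches Operations
  - employee 4 (Xander): dept_id=1 -> matches Finance
  - employee 5 (Wendy): dept_id=3 -> matches Operations
  - employee 6 (Beth): dept_id=NULL, no match -> dropped
So 2 of 6 rows are dropped.

SQL:
SELECT a.name, b.name AS department
FROM employees a
INNER JOIN departments b ON a.dept_id = b.id

Result:
name   | department
-------+-----------
Aaron  | Finance   
Dana   | Operations
Xander | Finance   
Wendy  | Operations


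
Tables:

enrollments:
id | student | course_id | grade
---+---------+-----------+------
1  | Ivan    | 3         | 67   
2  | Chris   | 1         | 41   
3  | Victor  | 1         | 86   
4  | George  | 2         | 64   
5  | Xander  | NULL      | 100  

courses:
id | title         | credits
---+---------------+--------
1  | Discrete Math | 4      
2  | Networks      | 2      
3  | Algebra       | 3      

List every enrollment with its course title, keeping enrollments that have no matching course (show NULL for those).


LEFT JOIN keeps every row from enrollments (the left table); where course_id has no match in courses, the course columns become NULL. Walk through each enrollment:
  - enrollment 1 (Ivan): course_id=3 -> matches Algebra
  - enrollment 2 (Chris): course_id=1 -> matches Discrete Math
  - enrollment 3 (Victor): course_id=1 -> matches Discrete Math
  - enrollment 4 (George): course_id=2 -> matches Networks
  - enrollment 5 (Xander): course_id=NULL, no match -> kept with NULL
All 5 rows appear; 1 has NULL course.

SQL:
SELECT a.student, b.title AS course
FROM enrollments a
LEFT JOIN courses b ON a.course_id = b.id

Result:
student | course       
--------+--------------
Ivan    | Algebra      
Chris   | Discrete Math
Victor  | Discrete Math
George  | Networks     
Xander  | NULL         


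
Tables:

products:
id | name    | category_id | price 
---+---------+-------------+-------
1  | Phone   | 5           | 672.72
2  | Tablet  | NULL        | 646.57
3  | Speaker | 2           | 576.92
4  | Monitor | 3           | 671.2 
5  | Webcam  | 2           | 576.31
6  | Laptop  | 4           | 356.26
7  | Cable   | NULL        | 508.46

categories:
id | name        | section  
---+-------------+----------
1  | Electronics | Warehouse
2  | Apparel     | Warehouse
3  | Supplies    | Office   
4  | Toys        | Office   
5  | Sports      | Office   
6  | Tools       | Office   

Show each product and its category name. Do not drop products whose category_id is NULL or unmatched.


LEFT JOIN keeps every row from products (the left table); where category_id has no match in categories, the category columns become NULL. Walk through each product:
  - product 1 (Phone): category_id=5 -> matches Sports
  - product 2 (Tablet): category_id=NULL, no match -> kept with NULL
  - product 3 (Speaker): category_id=2 -> matches Apparel
  - product 4 (Monitor): category_id=3 -> matches Supplies
  - product 5 (Webcam): category_id=2 -> matches Apparel
  - product 6 (Laptop): category_id=4 -> matches Toys
  - product 7 (Cable): category_id=NULL, no match -> kept with NULL
All 7 rows appear; 2 have NULL category.

SQL:
SELECT a.name, b.name AS category
FROM products a
LEFT JOIN categories b ON a.category_id = b.id

Result:
name    | category
--------+---------
Phone   | Sports  
Tablet  | NULL    
Speaker | Apparel 
Monitor | Supplies
Webcam  | Apparel 
Laptop  | Toys    
Cable   | NULL    


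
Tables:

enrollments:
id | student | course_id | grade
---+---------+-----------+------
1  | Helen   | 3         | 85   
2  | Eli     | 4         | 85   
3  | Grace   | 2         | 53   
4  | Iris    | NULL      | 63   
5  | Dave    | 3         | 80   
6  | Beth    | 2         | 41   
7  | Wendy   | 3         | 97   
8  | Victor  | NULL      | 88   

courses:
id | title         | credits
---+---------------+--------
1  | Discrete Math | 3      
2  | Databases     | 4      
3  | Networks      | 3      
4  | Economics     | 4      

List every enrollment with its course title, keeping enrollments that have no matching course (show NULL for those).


LEFT JOIN keeps every row from enrollments (the left table); where course_id has no match in courses, the course columns become NULL. Walk through each enrollment:
  - enrollment 1 (Helen): course_id=3 -> matches Networks
  - enrollment 2 (Eli): course_id=4 -> matches Economics
  - enrollment 3 (Grace): course_id=2 -> matches Databases
  - enrollment 4 (Iris): course_id=NULL, no match -> kept with NULL
  - enrollment 5 (Dave): course_id=3 -> matches Networks
  - enrollment 6 (Beth): course_id=2 -> matches Databases
  - enrollment 7 (Wendy): course_id=3 -> matches Networks
  - enrollment 8 (Victor): course_id=NULL, no match -> kept with NULL
All 8 rows appear; 2 have NULL course.

SQL:
SELECT a.student, b.title AS course
FROM enrollments a
LEFT JOIN courses b ON a.course_id = b.id

Result:
student | course   
--------+----------
Helen   | Networks 
Eli     | Economics
Grace   | Databases
Iris    | NULL     
Dave    | Networks 
Beth    | Databases
Wendy   | Networks 
Victor  | NULL     


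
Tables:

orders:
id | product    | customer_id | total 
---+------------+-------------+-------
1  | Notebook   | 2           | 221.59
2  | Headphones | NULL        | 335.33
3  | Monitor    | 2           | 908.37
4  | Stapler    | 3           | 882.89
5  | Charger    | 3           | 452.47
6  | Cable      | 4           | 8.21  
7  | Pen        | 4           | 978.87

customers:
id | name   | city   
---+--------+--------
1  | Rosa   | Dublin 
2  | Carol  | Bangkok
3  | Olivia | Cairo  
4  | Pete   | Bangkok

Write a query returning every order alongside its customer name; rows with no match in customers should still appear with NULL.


LEFT JOIN keeps every row from orders (the left table); where customer_id has no match in customers, the customer columns become NULL. Walk through each order:
  - order 1 (Notebook): customer_id=2 -> matches Carol
  - order 2 (Headphones): customer_id=NULL, no match -> kept with NULL
  - order 3 (Monitor): customer_id=2 -> matches Carol
  - order 4 (Stapler): customer_id=3 -> matches Olivia
  - order 5 (Charger): customer_id=3 -> matches Olivia
  - order 6 (Cable): customer_id=4 -> matches Pete
  - order 7 (Pen): customer_id=4 -> matches Pete
All 7 rows appear; 1 has NULL customer.

SQL:
SELECT a.product, b.name AS customer
FROM orders a
LEFT JOIN customers b ON a.customer_id = b.id

Result:
product    | customer
-----------+---------
Notebook   | Carol   
Headphones | NULL    
Monitor    | Carol   
Stapler    | Olivia  
Charger    | Olivia  
Cable      | Pete    
Pen        | Pete    
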